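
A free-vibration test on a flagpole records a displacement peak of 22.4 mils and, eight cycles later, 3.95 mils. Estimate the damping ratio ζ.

0.0345

Logarithmic decrement δ = (1/n)·ln(x₀/x_n) = (1/8)·ln(22.4/3.95) = (1/8)·ln(5.671) = 0.2169.
ζ = δ/√(4π² + δ²) = 0.2169/√(39.48 + 0.0471) = 0.2169/6.287 = 0.03450.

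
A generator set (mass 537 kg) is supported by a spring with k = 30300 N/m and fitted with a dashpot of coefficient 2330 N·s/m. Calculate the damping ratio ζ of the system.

0.289

ω_n = √(k/m) = √(30300/537) = 7.512 rad/s.
Critical damping c_c = 2√(k·m) = 2√(30300 × 537) = 8067 N·s/m, so ζ = c/c_c = 2330/8067 = 0.2888.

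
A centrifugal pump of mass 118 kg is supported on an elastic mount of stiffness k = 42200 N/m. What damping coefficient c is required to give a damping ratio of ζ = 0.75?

3350 N·s/m

c_c = 2√(k·m) = 2√(42200 × 118) = 4463 N·s/m.
c = ζ·c_c = 0.75 × 4463 = 3347 N·s/m.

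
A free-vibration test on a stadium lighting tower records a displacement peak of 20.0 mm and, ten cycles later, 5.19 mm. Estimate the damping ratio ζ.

Logarithmic decrement δ = (1/n)·ln(x₀/x_n) = (1/10)·ln(20.0/5.19) = (1/10)·ln(3.854) = 0.1349.
ζ = δ/√(4π² + δ²) = 0.1349/√(39.48 + 0.0182) = 0.1349/6.285 = 0.02147.

0.0215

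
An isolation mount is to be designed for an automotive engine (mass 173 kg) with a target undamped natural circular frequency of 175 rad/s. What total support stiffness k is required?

5300000 N/m

k = m·ω_n² = 173 × 175.0² = 173 × 30620 = 5298000 N/m.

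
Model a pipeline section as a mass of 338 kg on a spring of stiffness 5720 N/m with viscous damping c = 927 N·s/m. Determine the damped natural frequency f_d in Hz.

0.617 Hz

ω_n = √(k/m) = √(5720/338) = 4.114 rad/s.
Critical damping c_c = 2√(k·m) = 2√(5720 × 338) = 2781 N·s/m, so ζ = c/c_c = 927/2781 = 0.3333.
ω_d = ω_n√(1 − ζ²) = 4.114 × √(1 − 0.111) = 3.878 rad/s.
f_d = ω_d/(2π) = 0.6173 Hz.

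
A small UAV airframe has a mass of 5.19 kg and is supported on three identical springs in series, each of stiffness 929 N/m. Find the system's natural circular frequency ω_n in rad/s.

7.72 rad/s

Series springs: 1/k_eq = 3/929, so k_eq = 929/3 = 309.7 N/m.
ω_n = √(k_eq/m) = √(309.7/5.19) = √59.67 = 7.724 rad/s.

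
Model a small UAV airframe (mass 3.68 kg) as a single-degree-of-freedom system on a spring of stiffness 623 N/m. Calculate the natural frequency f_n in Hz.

2.07 Hz

ω_n = √(k/m) = √(623.0/3.68) = √169.3 = 13.01 rad/s.
f_n = ω_n/(2π) = 13.01/6.283 = 2.071 Hz.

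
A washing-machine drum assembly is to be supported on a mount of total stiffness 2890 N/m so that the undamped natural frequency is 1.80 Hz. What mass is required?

22.6 kg

ω_n = 2πf_n = 2π × 1.80 = 11.31 rad/s.
m = k/ω_n² = 2890/11.31² = 2890/127.9 = 22.59 kg.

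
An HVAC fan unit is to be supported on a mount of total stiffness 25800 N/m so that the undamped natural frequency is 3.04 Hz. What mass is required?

ω_n = 2πf_n = 2π × 3.04 = 19.10 rad/s.
m = k/ω_n² = 25800/19.10² = 25800/364.8 = 70.72 kg.

70.7 kg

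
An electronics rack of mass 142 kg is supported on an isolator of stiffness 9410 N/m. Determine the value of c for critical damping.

c_c = 2√(k·m) = 2√(9410 × 142) = 2 × 1156 = 2312 N·s/m.

2310 N·s/m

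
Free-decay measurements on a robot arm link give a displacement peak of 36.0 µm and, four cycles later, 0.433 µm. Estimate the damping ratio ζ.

0.173

Logarithmic decrement δ = (1/n)·ln(x₀/x_n) = (1/4)·ln(36.0/0.433) = (1/4)·ln(83.14) = 1.105.
ζ = δ/√(4π² + δ²) = 1.105/√(39.48 + 1.22) = 1.105/6.380 = 0.1732.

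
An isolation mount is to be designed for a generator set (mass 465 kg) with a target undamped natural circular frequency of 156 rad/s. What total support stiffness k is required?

11300000 N/m

k = m·ω_n² = 465 × 156.0² = 465 × 24340 = 11320000 N/m.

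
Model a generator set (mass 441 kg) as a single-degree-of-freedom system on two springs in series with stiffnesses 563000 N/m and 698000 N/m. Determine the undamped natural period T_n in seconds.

0.236 s

Series springs: 1/k_eq = 1/563000 + 1/698000 = 3.209×10^-6, so k_eq = 311600 N/m.
ω_n = √(k_eq/m) = √(311600/441) = √706.7 = 26.58 rad/s.
T_n = 2π/ω_n = 6.283/26.58 = 0.2364 s.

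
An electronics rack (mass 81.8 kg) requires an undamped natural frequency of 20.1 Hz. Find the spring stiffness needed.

ω_n = 2πf_n = 2π × 20.1 = 126.3 rad/s.
k = m·ω_n² = 81.8 × 126.3² = 81.8 × 15950 = 1305000 N/m.

1300000 N/m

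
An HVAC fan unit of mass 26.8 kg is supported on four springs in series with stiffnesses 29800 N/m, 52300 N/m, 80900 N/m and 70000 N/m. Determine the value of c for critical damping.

1160 N·s/m

Series springs: 1/k_eq = 1/29800 + 1/52300 + 1/80900 + 1/70000 = 7.932×10^-5, so k_eq = 12610 N/m.
c_c = 2√(k_eq·m) = 2√(12610 × 26.8) = 2 × 581.3 = 1163 N·s/m.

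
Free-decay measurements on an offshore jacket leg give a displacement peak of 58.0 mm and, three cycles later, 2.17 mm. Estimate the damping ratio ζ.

0.172

Logarithmic decrement δ = (1/n)·ln(x₀/x_n) = (1/3)·ln(58.0/2.17) = (1/3)·ln(26.73) = 1.095.
ζ = δ/√(4π² + δ²) = 1.095/√(39.48 + 1.20) = 1.095/6.378 = 0.1717.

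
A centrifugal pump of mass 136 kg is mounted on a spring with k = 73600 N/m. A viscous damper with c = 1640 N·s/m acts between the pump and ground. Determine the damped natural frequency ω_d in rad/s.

22.5 rad/s

ω_n = √(k/m) = √(73600/136) = 23.26 rad/s.
Critical damping c_c = 2√(k·m) = 2√(73600 × 136) = 6328 N·s/m, so ζ = c/c_c = 1640/6328 = 0.2592.
ω_d = ω_n√(1 − ζ²) = 23.26 × √(1 − 0.0672) = 22.47 rad/s.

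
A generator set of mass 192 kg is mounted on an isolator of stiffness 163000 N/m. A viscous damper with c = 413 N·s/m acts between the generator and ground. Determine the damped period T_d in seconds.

ω_n = √(k/m) = √(163000/192) = 29.14 rad/s.
Critical damping c_c = 2√(k·m) = 2√(163000 × 192) = 11190 N·s/m, so ζ = c/c_c = 413/11190 = 0.03691.
ω_d = ω_n√(1 − ζ²) = 29.14 × √(1 − 0.00136) = 29.12 rad/s.
T_d = 2π/ω_d = 0.2158 s.

0.216 s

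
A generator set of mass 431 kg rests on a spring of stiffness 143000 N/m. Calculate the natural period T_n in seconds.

ω_n = √(k/m) = √(143000/431) = √331.8 = 18.22 rad/s.
T_n = 2π/ω_n = 6.283/18.22 = 0.3449 s.

0.345 s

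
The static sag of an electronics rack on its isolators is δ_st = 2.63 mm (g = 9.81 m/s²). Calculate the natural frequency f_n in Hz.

ω_n = √(g/δ_st) = √(9.81/0.00263) = √3730 = 61.07 rad/s.
f_n = ω_n/(2π) = 61.07/6.283 = 9.720 Hz.

9.72 Hz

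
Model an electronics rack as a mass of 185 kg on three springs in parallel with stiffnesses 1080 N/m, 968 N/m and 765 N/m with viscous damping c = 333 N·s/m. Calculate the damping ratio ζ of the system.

0.231

Parallel springs add: k_eq = 1080 + 968 + 765 = 2813 N/m.
ω_n = √(k_eq/m) = √(2813/185) = 3.899 rad/s.
Critical damping c_c = 2√(k_eq·m) = 2√(2813 × 185) = 1443 N·s/m, so ζ = c/c_c = 333/1443 = 0.2308.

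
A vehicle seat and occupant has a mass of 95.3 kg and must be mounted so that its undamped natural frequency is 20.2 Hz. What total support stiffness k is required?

1540000 N/m

ω_n = 2πf_n = 2π × 20.2 = 126.9 rad/s.
k = m·ω_n² = 95.3 × 126.9² = 95.3 × 16110 = 1535000 N/m.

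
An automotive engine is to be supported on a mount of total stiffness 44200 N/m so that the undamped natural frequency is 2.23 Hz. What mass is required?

225 kg

ω_n = 2πf_n = 2π × 2.23 = 14.01 rad/s.
m = k/ω_n² = 44200/14.01² = 44200/196.3 = 225.1 kg.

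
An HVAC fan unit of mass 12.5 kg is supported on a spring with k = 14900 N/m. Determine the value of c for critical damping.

c_c = 2√(k·m) = 2√(14900 × 12.5) = 2 × 431.6 = 863.1 N·s/m.

863 N·s/m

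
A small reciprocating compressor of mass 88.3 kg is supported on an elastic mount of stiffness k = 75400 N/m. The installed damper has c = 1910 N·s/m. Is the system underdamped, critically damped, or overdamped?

c_c = 2√(k·m) = 5161 N·s/m; ζ = c/c_c = 1910/5161 = 0.370.
Since ζ < 1 the system is underdamped.

underdamped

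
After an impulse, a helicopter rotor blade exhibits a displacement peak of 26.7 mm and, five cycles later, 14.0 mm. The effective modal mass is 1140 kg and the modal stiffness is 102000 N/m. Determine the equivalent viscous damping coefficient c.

Logarithmic decrement δ = (1/n)·ln(x₀/x_n) = (1/5)·ln(26.7/14.0) = (1/5)·ln(1.907) = 0.1291.
ζ = δ/√(4π² + δ²) = 0.1291/√(39.48 + 0.0167) = 0.1291/6.285 = 0.02055.
c = ζ · 2√(km) = 0.02055 × 2√(102000 × 1140) = 0.02055 × 21570 = 443.1 N·s/m.

443 N·s/m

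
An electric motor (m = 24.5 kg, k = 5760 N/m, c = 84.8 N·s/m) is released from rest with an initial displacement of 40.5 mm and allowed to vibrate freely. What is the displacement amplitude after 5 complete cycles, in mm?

1.14 mm

ζ = c/(2√(km)) = 84.8/(2√(5760 × 24.5)) = 84.8/751.3 = 0.1129.
Logarithmic decrement δ = 2πζ/√(1 − ζ²) = 2π × 0.1129/√(1 − 0.0127) = 0.7137.
After n cycles, x_n/x₀ = e^(−nδ), so x_5 = 40.5 × e^(−5 × 0.7137) = 40.5 × 0.02819 = 1.142 mm.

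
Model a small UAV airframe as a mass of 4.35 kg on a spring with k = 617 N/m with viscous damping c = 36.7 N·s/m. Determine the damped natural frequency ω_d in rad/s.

ω_n = √(k/m) = √(617.0/4.35) = 11.91 rad/s.
Critical damping c_c = 2√(k·m) = 2√(617.0 × 4.35) = 103.6 N·s/m, so ζ = c/c_c = 36.7/103.6 = 0.3542.
ω_d = ω_n√(1 − ζ²) = 11.91 × √(1 − 0.125) = 11.14 rad/s.

11.1 rad/s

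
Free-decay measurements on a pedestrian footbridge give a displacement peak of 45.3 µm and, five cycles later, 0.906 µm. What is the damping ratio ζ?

0.124

Logarithmic decrement δ = (1/n)·ln(x₀/x_n) = (1/5)·ln(45.3/0.906) = (1/5)·ln(50.00) = 0.7824.
ζ = δ/√(4π² + δ²) = 0.7824/√(39.48 + 0.612) = 0.7824/6.332 = 0.1236.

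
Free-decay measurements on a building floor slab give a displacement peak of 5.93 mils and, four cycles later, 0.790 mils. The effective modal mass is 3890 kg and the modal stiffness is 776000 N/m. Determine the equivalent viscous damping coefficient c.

Logarithmic decrement δ = (1/n)·ln(x₀/x_n) = (1/4)·ln(5.93/0.790) = (1/4)·ln(7.506) = 0.5039.
ζ = δ/√(4π² + δ²) = 0.5039/√(39.48 + 0.254) = 0.5039/6.303 = 0.07995.
c = ζ · 2√(km) = 0.07995 × 2√(776000 × 3890) = 0.07995 × 109900 = 8785 N·s/m.

8780 N·s/m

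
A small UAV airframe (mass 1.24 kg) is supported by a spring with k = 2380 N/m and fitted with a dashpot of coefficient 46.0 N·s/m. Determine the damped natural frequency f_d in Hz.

6.32 Hz

ω_n = √(k/m) = √(2380/1.24) = 43.81 rad/s.
Critical damping c_c = 2√(k·m) = 2√(2380 × 1.24) = 108.6 N·s/m, so ζ = c/c_c = 46.0/108.6 = 0.4234.
ω_d = ω_n√(1 − ζ²) = 43.81 × √(1 − 0.179) = 39.69 rad/s.
f_d = ω_d/(2π) = 6.317 Hz.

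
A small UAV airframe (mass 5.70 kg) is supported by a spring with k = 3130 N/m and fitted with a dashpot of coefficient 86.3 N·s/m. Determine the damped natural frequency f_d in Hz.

3.53 Hz

ω_n = √(k/m) = √(3130/5.70) = 23.43 rad/s.
Critical damping c_c = 2√(k·m) = 2√(3130 × 5.70) = 267.1 N·s/m, so ζ = c/c_c = 86.3/267.1 = 0.3231.
ω_d = ω_n√(1 − ζ²) = 23.43 × √(1 − 0.104) = 22.18 rad/s.
f_d = ω_d/(2π) = 3.530 Hz.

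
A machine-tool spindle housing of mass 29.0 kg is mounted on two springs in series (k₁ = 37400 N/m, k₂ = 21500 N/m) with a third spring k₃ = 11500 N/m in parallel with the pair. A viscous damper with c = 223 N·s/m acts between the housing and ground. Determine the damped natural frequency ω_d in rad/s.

29.2 rad/s

Series pair: k_s = k₁k₂/(k₁+k₂) = (37400)(21500)/(37400 + 21500) = 13650 N/m. In parallel with k₃: k_eq = 13650 + 11500 = 25150 N/m.
ω_n = √(k_eq/m) = √(25150/29.0) = 29.45 rad/s.
Critical damping c_c = 2√(k_eq·m) = 2√(25150 × 29.0) = 1708 N·s/m, so ζ = c/c_c = 223/1708 = 0.1306.
ω_d = ω_n√(1 − ζ²) = 29.45 × √(1 − 0.0170) = 29.20 rad/s.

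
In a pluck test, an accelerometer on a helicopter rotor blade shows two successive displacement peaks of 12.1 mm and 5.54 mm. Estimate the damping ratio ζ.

0.123

Logarithmic decrement δ = (1/n)·ln(x₀/x_n) = (1/1)·ln(12.1/5.54) = (1/1)·ln(2.184) = 0.7812.
ζ = δ/√(4π² + δ²) = 0.7812/√(39.48 + 0.610) = 0.7812/6.332 = 0.1234.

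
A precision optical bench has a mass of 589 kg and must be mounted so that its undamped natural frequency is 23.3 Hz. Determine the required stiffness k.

12600000 N/m

ω_n = 2πf_n = 2π × 23.3 = 146.4 rad/s.
k = m·ω_n² = 589 × 146.4² = 589 × 21430 = 12620000 N/m.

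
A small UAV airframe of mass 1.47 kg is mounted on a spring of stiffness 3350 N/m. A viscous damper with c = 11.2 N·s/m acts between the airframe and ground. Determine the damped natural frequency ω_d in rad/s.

ω_n = √(k/m) = √(3350/1.47) = 47.74 rad/s.
Critical damping c_c = 2√(k·m) = 2√(3350 × 1.47) = 140.3 N·s/m, so ζ = c/c_c = 11.2/140.3 = 0.07980.
ω_d = ω_n√(1 − ζ²) = 47.74 × √(1 − 0.00637) = 47.59 rad/s.

47.6 rad/s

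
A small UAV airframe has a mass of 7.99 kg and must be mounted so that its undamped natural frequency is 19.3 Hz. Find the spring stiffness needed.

117000 N/m

ω_n = 2πf_n = 2π × 19.3 = 121.3 rad/s.
k = m·ω_n² = 7.99 × 121.3² = 7.99 × 14710 = 117500 N/m.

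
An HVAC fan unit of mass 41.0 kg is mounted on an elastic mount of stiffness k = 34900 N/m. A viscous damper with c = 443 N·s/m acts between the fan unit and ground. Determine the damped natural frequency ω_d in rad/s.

ω_n = √(k/m) = √(34900/41.0) = 29.18 rad/s.
Critical damping c_c = 2√(k·m) = 2√(34900 × 41.0) = 2392 N·s/m, so ζ = c/c_c = 443/2392 = 0.1852.
ω_d = ω_n√(1 − ζ²) = 29.18 × √(1 − 0.0343) = 28.67 rad/s.

28.7 rad/s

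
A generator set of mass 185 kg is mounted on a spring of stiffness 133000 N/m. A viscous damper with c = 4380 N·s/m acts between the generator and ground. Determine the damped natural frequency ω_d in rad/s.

24.1 rad/s

ω_n = √(k/m) = √(133000/185) = 26.81 rad/s.
Critical damping c_c = 2√(k·m) = 2√(133000 × 185) = 9921 N·s/m, so ζ = c/c_c = 4380/9921 = 0.4415.
ω_d = ω_n√(1 − ζ²) = 26.81 × √(1 − 0.195) = 24.06 rad/s.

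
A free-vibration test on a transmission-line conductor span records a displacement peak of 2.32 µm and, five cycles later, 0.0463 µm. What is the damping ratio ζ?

0.124

Logarithmic decrement δ = (1/n)·ln(x₀/x_n) = (1/5)·ln(2.32/0.0463) = (1/5)·ln(50.11) = 0.7828.
ζ = δ/√(4π² + δ²) = 0.7828/√(39.48 + 0.613) = 0.7828/6.332 = 0.1236.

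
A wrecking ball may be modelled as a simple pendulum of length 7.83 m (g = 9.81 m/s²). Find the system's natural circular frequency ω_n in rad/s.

For a simple pendulum ω_n = √(g/L) = √(9.81/7.83) = √1.253 = 1.119 rad/s.

1.12 rad/s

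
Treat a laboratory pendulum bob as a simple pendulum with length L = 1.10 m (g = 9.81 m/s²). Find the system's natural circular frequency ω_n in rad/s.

For a simple pendulum ω_n = √(g/L) = √(9.81/1.10) = √8.918 = 2.986 rad/s.

2.99 rad/s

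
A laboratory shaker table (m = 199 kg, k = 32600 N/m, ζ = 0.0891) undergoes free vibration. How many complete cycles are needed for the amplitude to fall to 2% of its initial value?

7 cycles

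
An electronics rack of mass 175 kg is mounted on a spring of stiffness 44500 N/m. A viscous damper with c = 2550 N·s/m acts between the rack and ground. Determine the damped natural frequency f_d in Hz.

2.26 Hz

ω_n = √(k/m) = √(44500/175) = 15.95 rad/s.
Critical damping c_c = 2√(k·m) = 2√(44500 × 175) = 5581 N·s/m, so ζ = c/c_c = 2550/5581 = 0.4569.
ω_d = ω_n√(1 − ζ²) = 15.95 × √(1 − 0.209) = 14.18 rad/s.
f_d = ω_d/(2π) = 2.258 Hz.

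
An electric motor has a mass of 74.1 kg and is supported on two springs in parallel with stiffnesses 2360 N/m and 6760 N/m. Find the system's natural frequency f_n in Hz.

1.77 Hz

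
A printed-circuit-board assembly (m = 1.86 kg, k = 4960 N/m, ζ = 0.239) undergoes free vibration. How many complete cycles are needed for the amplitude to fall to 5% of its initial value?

2 cycles

Logarithmic decrement δ = 2πζ/√(1 − ζ²) = 2π × 0.2390/√(1 − 0.0571) = 1.546.
x_n/x₀ = e^(−nδ) ≤ 0.05; take ln: n ≥ ln(1/0.05)/δ = 2.996/1.546 = 1.937.
So 2 complete cycles are required.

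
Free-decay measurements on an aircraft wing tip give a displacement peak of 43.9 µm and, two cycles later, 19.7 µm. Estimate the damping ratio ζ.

0.0636

Logarithmic decrement δ = (1/n)·ln(x₀/x_n) = (1/2)·ln(43.9/19.7) = (1/2)·ln(2.228) = 0.4006.
ζ = δ/√(4π² + δ²) = 0.4006/√(39.48 + 0.161) = 0.4006/6.296 = 0.06364.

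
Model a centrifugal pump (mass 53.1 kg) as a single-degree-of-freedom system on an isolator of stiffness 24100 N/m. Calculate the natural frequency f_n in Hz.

ω_n = √(k/m) = √(24100/53.1) = √453.9 = 21.30 rad/s.
f_n = ω_n/(2π) = 21.30/6.283 = 3.391 Hz.

3.39 Hz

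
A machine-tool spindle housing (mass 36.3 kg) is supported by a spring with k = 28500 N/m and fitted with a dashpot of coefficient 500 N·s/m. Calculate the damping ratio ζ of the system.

0.246

ω_n = √(k/m) = √(28500/36.3) = 28.02 rad/s.
Critical damping c_c = 2√(k·m) = 2√(28500 × 36.3) = 2034 N·s/m, so ζ = c/c_c = 500/2034 = 0.2458.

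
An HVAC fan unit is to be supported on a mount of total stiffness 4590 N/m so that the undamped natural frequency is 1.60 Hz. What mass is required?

45.4 kg

ω_n = 2πf_n = 2π × 1.60 = 10.05 rad/s.
m = k/ω_n² = 4590/10.05² = 4590/101.1 = 45.42 kg.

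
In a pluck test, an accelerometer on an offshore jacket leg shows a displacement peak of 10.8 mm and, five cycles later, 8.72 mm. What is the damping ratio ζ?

0.00681

Logarithmic decrement δ = (1/n)·ln(x₀/x_n) = (1/5)·ln(10.8/8.72) = (1/5)·ln(1.239) = 0.04279.
ζ = δ/√(4π² + δ²) = 0.04279/√(39.48 + 0.00183) = 0.04279/6.283 = 0.006809.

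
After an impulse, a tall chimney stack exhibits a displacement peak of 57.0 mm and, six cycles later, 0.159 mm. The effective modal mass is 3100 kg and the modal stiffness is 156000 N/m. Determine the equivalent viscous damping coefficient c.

6780 N·s/m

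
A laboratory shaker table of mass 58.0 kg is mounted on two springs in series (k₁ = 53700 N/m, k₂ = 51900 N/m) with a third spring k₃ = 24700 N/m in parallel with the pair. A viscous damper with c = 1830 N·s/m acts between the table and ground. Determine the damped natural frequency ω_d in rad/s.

Series pair: k_s = k₁k₂/(k₁+k₂) = (53700)(51900)/(53700 + 51900) = 26390 N/m. In parallel with k₃: k_eq = 26390 + 24700 = 51090 N/m.
ω_n = √(k_eq/m) = √(51090/58.0) = 29.68 rad/s.
Critical damping c_c = 2√(k_eq·m) = 2√(51090 × 58.0) = 3443 N·s/m, so ζ = c/c_c = 1830/3443 = 0.5315.
ω_d = ω_n√(1 − ζ²) = 29.68 × √(1 − 0.283) = 25.14 rad/s.

25.1 rad/s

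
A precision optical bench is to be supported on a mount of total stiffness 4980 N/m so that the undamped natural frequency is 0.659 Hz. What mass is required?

290 kg

ω_n = 2πf_n = 2π × 0.659 = 4.141 rad/s.
m = k/ω_n² = 4980/4.141² = 4980/17.14 = 290.5 kg.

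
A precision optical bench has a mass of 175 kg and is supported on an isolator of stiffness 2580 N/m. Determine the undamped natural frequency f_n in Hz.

0.611 Hz

ω_n = √(k/m) = √(2580/175) = √14.74 = 3.840 rad/s.
f_n = ω_n/(2π) = 3.840/6.283 = 0.6111 Hz.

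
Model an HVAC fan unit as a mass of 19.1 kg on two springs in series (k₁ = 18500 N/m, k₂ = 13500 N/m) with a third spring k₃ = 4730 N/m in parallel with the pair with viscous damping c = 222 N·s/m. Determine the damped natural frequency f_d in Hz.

3.97 Hz

Series pair: k_s = k₁k₂/(k₁+k₂) = (18500)(13500)/(18500 + 13500) = 7805 N/m. In parallel with k₃: k_eq = 7805 + 4730 = 12530 N/m.
ω_n = √(k_eq/m) = √(12530/19.1) = 25.62 rad/s.
Critical damping c_c = 2√(k_eq·m) = 2√(12530 × 19.1) = 978.6 N·s/m, so ζ = c/c_c = 222/978.6 = 0.2269.
ω_d = ω_n√(1 − ζ²) = 25.62 × √(1 − 0.0515) = 24.95 rad/s.
f_d = ω_d/(2π) = 3.971 Hz.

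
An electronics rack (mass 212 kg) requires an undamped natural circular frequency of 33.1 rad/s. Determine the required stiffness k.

232000 N/m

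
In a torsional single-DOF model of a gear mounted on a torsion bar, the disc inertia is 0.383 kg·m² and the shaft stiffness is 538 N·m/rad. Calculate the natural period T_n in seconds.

0.168 s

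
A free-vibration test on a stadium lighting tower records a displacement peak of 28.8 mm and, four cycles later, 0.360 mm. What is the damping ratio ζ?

Logarithmic decrement δ = (1/n)·ln(x₀/x_n) = (1/4)·ln(28.8/0.360) = (1/4)·ln(80.00) = 1.096.
ζ = δ/√(4π² + δ²) = 1.096/√(39.48 + 1.20) = 1.096/6.378 = 0.1718.

0.172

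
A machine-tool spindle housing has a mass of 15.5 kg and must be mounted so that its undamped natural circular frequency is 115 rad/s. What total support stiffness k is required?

205000 N/m

k = m·ω_n² = 15.5 × 115.0² = 15.5 × 13220 = 205000 N/m.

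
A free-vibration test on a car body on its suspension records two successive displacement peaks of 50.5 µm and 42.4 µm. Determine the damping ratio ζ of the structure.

Logarithmic decrement δ = (1/n)·ln(x₀/x_n) = (1/1)·ln(50.5/42.4) = (1/1)·ln(1.191) = 0.1748.
ζ = δ/√(4π² + δ²) = 0.1748/√(39.48 + 0.0306) = 0.1748/6.286 = 0.02781.

0.0278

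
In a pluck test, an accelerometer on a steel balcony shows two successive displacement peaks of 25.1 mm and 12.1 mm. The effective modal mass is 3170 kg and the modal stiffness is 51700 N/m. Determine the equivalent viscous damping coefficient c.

Logarithmic decrement δ = (1/n)·ln(x₀/x_n) = (1/1)·ln(25.1/12.1) = (1/1)·ln(2.074) = 0.7297.
ζ = δ/√(4π² + δ²) = 0.7297/√(39.48 + 0.532) = 0.7297/6.325 = 0.1154.
c = ζ · 2√(km) = 0.1154 × 2√(51700 × 3170) = 0.1154 × 25600 = 2954 N·s/m.

2950 N·s/m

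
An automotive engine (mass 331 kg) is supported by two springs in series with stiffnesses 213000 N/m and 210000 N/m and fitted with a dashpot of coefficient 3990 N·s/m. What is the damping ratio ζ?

Series springs: 1/k_eq = 1/213000 + 1/210000 = 9.457×10^-6, so k_eq = 105700 N/m.
ω_n = √(k_eq/m) = √(105700/331) = 17.87 rad/s.
Critical damping c_c = 2√(k_eq·m) = 2√(105700 × 331) = 11830 N·s/m, so ζ = c/c_c = 3990/11830 = 0.3372.

0.337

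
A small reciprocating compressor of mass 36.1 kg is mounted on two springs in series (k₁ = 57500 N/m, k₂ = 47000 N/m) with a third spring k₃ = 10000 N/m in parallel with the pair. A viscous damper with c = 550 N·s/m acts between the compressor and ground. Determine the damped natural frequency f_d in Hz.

4.87 Hz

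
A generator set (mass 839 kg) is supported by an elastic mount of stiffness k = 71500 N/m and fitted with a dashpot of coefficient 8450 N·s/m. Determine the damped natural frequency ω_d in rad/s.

7.74 rad/s

ω_n = √(k/m) = √(71500/839) = 9.231 rad/s.
Critical damping c_c = 2√(k·m) = 2√(71500 × 839) = 15490 N·s/m, so ζ = c/c_c = 8450/15490 = 0.5455.
ω_d = ω_n√(1 − ζ²) = 9.231 × √(1 − 0.298) = 7.737 rad/s.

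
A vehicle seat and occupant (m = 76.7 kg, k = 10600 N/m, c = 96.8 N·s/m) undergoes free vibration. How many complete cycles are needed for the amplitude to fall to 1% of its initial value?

ζ = c/(2√(km)) = 96.8/(2√(10600 × 76.7)) = 96.8/1803 = 0.05368.
Logarithmic decrement δ = 2πζ/√(1 − ζ²) = 2π × 0.05368/√(1 − 0.00288) = 0.3378.
x_n/x₀ = e^(−nδ) ≤ 0.01; take ln: n ≥ ln(1/0.01)/δ = 4.605/0.3378 = 13.63.
So 14 complete cycles are required.

14 cycles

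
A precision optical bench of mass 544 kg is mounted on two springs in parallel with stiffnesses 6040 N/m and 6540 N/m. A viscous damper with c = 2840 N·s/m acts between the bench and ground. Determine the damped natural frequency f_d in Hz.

0.643 Hz

Parallel springs add: k_eq = 6040 + 6540 = 12580 N/m.
ω_n = √(k_eq/m) = √(12580/544) = 4.809 rad/s.
Critical damping c_c = 2√(k_eq·m) = 2√(12580 × 544) = 5232 N·s/m, so ζ = c/c_c = 2840/5232 = 0.5428.
ω_d = ω_n√(1 − ζ²) = 4.809 × √(1 − 0.295) = 4.039 rad/s.
f_d = ω_d/(2π) = 0.6428 Hz.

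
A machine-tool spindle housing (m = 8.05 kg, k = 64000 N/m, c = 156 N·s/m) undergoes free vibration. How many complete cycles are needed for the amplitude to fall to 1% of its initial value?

7 cycles

ζ = c/(2√(km)) = 156/(2√(64000 × 8.05)) = 156/1436 = 0.1087.
Logarithmic decrement δ = 2πζ/√(1 − ζ²) = 2π × 0.1087/√(1 − 0.0118) = 0.6869.
x_n/x₀ = e^(−nδ) ≤ 0.01; take ln: n ≥ ln(1/0.01)/δ = 4.605/0.6869 = 6.705.
So 7 complete cycles are required.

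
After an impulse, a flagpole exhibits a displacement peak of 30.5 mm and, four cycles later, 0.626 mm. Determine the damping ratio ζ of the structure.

Logarithmic decrement δ = (1/n)·ln(x₀/x_n) = (1/4)·ln(30.5/0.626) = (1/4)·ln(48.72) = 0.9715.
ζ = δ/√(4π² + δ²) = 0.9715/√(39.48 + 0.944) = 0.9715/6.358 = 0.1528.

0.153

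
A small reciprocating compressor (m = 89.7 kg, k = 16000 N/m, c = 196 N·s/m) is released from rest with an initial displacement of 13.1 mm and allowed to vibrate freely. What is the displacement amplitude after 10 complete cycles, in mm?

0.0754 mm

ζ = c/(2√(km)) = 196/(2√(16000 × 89.7)) = 196/2396 = 0.08180.
Logarithmic decrement δ = 2πζ/√(1 − ζ²) = 2π × 0.08180/√(1 − 0.00669) = 0.5157.
After n cycles, x_n/x₀ = e^(−nδ), so x_10 = 13.1 × e^(−10 × 0.5157) = 13.1 × 0.005758 = 0.07543 mm.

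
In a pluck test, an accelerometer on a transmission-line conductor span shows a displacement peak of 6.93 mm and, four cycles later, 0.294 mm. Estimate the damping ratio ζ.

Logarithmic decrement δ = (1/n)·ln(x₀/x_n) = (1/4)·ln(6.93/0.294) = (1/4)·ln(23.57) = 0.7900.
ζ = δ/√(4π² + δ²) = 0.7900/√(39.48 + 0.624) = 0.7900/6.333 = 0.1248.

0.125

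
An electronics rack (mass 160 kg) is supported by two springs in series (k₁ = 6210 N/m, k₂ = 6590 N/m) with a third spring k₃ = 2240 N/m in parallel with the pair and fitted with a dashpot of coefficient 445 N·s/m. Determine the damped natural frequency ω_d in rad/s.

Series pair: k_s = k₁k₂/(k₁+k₂) = (6210)(6590)/(6210 + 6590) = 3197 N/m. In parallel with k₃: k_eq = 3197 + 2240 = 5437 N/m.
ω_n = √(k_eq/m) = √(5437/160) = 5.829 rad/s.
Critical damping c_c = 2√(k_eq·m) = 2√(5437 × 160) = 1865 N·s/m, so ζ = c/c_c = 445/1865 = 0.2386.
ω_d = ω_n√(1 − ζ²) = 5.829 × √(1 − 0.0569) = 5.661 rad/s.

5.66 rad/s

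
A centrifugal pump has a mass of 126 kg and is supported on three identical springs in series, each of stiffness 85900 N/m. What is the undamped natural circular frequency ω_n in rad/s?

Series springs: 1/k_eq = 3/85900, so k_eq = 85900/3 = 28630 N/m.
ω_n = √(k_eq/m) = √(28630/126) = √227.2 = 15.07 rad/s.

15.1 rad/s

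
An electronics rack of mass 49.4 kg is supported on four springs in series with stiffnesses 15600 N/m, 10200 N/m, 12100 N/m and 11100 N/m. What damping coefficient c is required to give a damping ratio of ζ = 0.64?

Series springs: 1/k_eq = 1/15600 + 1/10200 + 1/12100 + 1/11100 = 0.0003349, so k_eq = 2986 N/m.
c_c = 2√(k_eq·m) = 2√(2986 × 49.4) = 768.2 N·s/m.
c = ζ·c_c = 0.64 × 768.2 = 491.6 N·s/m.

492 N·s/m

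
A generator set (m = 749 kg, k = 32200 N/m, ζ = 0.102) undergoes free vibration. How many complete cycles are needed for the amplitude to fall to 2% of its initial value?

Logarithmic decrement δ = 2πζ/√(1 − ζ²) = 2π × 0.1020/√(1 − 0.0104) = 0.6442.
x_n/x₀ = e^(−nδ) ≤ 0.02; take ln: n ≥ ln(1/0.02)/δ = 3.912/0.6442 = 6.072.
So 7 complete cycles are required.

7 cycles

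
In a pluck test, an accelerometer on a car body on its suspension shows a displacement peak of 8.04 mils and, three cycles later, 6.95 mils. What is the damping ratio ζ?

0.00773

Logarithmic decrement δ = (1/n)·ln(x₀/x_n) = (1/3)·ln(8.04/6.95) = (1/3)·ln(1.157) = 0.04856.
ζ = δ/√(4π² + δ²) = 0.04856/√(39.48 + 0.00236) = 0.04856/6.283 = 0.007729.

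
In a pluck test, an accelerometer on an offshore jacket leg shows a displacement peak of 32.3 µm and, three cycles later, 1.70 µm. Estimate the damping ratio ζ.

0.154

Logarithmic decrement δ = (1/n)·ln(x₀/x_n) = (1/3)·ln(32.3/1.70) = (1/3)·ln(19.00) = 0.9815.
ζ = δ/√(4π² + δ²) = 0.9815/√(39.48 + 0.963) = 0.9815/6.359 = 0.1543.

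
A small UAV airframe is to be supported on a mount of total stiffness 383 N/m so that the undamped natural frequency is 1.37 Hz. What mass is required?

5.17 kg

ω_n = 2πf_n = 2π × 1.37 = 8.608 rad/s.
m = k/ω_n² = 383/8.608² = 383/74.10 = 5.169 kg.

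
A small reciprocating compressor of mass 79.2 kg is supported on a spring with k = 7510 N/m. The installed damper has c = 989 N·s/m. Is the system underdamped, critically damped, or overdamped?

c_c = 2√(k·m) = 1542 N·s/m; ζ = c/c_c = 989/1542 = 0.641.
Since ζ < 1 the system is underdamped.

underdamped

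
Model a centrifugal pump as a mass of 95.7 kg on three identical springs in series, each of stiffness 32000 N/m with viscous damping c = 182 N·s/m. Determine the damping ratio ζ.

Series springs: 1/k_eq = 3/32000, so k_eq = 32000/3 = 10670 N/m.
ω_n = √(k_eq/m) = √(10670/95.7) = 10.56 rad/s.
Critical damping c_c = 2√(k_eq·m) = 2√(10670 × 95.7) = 2021 N·s/m, so ζ = c/c_c = 182/2021 = 0.09007.

0.0901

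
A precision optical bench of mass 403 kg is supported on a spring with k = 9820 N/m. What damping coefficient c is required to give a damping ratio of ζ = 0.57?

c_c = 2√(k·m) = 2√(9820 × 403) = 3979 N·s/m.
c = ζ·c_c = 0.57 × 3979 = 2268 N·s/m.

2270 N·s/m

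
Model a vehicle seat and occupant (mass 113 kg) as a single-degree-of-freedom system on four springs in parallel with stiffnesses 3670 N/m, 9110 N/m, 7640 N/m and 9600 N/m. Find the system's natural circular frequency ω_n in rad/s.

Parallel springs add: k_eq = 3670 + 9110 + 7640 + 9600 = 30020 N/m.
ω_n = √(k_eq/m) = √(30020/113) = √265.7 = 16.30 rad/s.

16.3 rad/s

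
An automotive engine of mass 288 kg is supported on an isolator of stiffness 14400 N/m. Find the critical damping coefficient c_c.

4070 N·s/m

c_c = 2√(k·m) = 2√(14400 × 288) = 2 × 2036 = 4073 N·s/m.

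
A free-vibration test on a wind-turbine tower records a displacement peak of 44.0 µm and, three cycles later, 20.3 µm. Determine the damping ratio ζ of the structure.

Logarithmic decrement δ = (1/n)·ln(x₀/x_n) = (1/3)·ln(44.0/20.3) = (1/3)·ln(2.167) = 0.2579.
ζ = δ/√(4π² + δ²) = 0.2579/√(39.48 + 0.0665) = 0.2579/6.288 = 0.04100.

0.0410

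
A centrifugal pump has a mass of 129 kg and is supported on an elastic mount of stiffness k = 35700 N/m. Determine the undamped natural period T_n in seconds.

0.378 s

ω_n = √(k/m) = √(35700/129) = √276.7 = 16.64 rad/s.
T_n = 2π/ω_n = 6.283/16.64 = 0.3777 s.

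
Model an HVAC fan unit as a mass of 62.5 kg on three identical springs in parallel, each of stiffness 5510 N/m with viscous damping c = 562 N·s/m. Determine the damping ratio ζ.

Parallel springs add: k_eq = 3 × 5510 = 16530 N/m.
ω_n = √(k_eq/m) = √(16530/62.5) = 16.26 rad/s.
Critical damping c_c = 2√(k_eq·m) = 2√(16530 × 62.5) = 2033 N·s/m, so ζ = c/c_c = 562/2033 = 0.2765.

0.276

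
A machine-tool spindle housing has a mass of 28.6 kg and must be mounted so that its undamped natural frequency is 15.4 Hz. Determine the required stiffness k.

268000 N/m

ω_n = 2πf_n = 2π × 15.4 = 96.76 rad/s.
k = m·ω_n² = 28.6 × 96.76² = 28.6 × 9363 = 267800 N/m.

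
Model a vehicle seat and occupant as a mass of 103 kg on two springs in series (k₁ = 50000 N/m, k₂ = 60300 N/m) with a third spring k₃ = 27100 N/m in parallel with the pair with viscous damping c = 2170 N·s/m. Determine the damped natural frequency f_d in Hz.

Series pair: k_s = k₁k₂/(k₁+k₂) = (50000)(60300)/(50000 + 60300) = 27330 N/m. In parallel with k₃: k_eq = 27330 + 27100 = 54430 N/m.
ω_n = √(k_eq/m) = √(54430/103) = 22.99 rad/s.
Critical damping c_c = 2√(k_eq·m) = 2√(54430 × 103) = 4736 N·s/m, so ζ = c/c_c = 2170/4736 = 0.4582.
ω_d = ω_n√(1 − ζ²) = 22.99 × √(1 − 0.210) = 20.43 rad/s.
f_d = ω_d/(2π) = 3.252 Hz.

3.25 Hz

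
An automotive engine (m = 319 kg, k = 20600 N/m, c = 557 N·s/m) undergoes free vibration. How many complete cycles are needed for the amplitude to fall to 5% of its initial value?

5 cycles

ζ = c/(2√(km)) = 557/(2√(20600 × 319)) = 557/5127 = 0.1086.
Logarithmic decrement δ = 2πζ/√(1 − ζ²) = 2π × 0.1086/√(1 − 0.0118) = 0.6867.
x_n/x₀ = e^(−nδ) ≤ 0.05; take ln: n ≥ ln(1/0.05)/δ = 2.996/0.6867 = 4.363.
So 5 complete cycles are required.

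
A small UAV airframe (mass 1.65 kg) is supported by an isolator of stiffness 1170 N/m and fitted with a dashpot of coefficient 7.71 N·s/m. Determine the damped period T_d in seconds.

0.237 s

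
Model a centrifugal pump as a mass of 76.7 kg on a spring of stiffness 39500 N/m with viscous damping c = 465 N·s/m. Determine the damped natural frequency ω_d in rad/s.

22.5 rad/s

ω_n = √(k/m) = √(39500/76.7) = 22.69 rad/s.
Critical damping c_c = 2√(k·m) = 2√(39500 × 76.7) = 3481 N·s/m, so ζ = c/c_c = 465/3481 = 0.1336.
ω_d = ω_n√(1 − ζ²) = 22.69 × √(1 − 0.0178) = 22.49 rad/s.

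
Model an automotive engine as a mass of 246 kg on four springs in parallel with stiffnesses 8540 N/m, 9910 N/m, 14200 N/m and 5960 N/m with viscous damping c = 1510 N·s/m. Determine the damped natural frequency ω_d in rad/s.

12.1 rad/s

Parallel springs add: k_eq = 8540 + 9910 + 14200 + 5960 = 38610 N/m.
ω_n = √(k_eq/m) = √(38610/246) = 12.53 rad/s.
Critical damping c_c = 2√(k_eq·m) = 2√(38610 × 246) = 6164 N·s/m, so ζ = c/c_c = 1510/6164 = 0.2450.
ω_d = ω_n√(1 − ζ²) = 12.53 × √(1 − 0.0600) = 12.15 rad/s.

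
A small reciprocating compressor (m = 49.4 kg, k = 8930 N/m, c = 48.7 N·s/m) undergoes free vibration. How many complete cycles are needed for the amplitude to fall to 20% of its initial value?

ζ = c/(2√(km)) = 48.7/(2√(8930 × 49.4)) = 48.7/1328 = 0.03666.
Logarithmic decrement δ = 2πζ/√(1 − ζ²) = 2π × 0.03666/√(1 − 0.00134) = 0.2305.
x_n/x₀ = e^(−nδ) ≤ 0.2; take ln: n ≥ ln(1/0.2)/δ = 1.609/0.2305 = 6.982.
So 7 complete cycles are required.

7 cycles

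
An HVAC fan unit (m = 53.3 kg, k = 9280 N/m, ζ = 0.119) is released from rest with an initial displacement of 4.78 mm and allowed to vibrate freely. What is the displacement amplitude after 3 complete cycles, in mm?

0.499 mm

Logarithmic decrement δ = 2πζ/√(1 − ζ²) = 2π × 0.1190/√(1 − 0.0142) = 0.7531.
After n cycles, x_n/x₀ = e^(−nδ), so x_3 = 4.78 × e^(−3 × 0.7531) = 4.78 × 0.1044 = 0.4992 mm.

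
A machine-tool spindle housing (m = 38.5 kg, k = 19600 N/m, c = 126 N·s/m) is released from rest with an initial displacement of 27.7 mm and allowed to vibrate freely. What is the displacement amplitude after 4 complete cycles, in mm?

4.45 mm

ζ = c/(2√(km)) = 126/(2√(19600 × 38.5)) = 126/1737 = 0.07252.
Logarithmic decrement δ = 2πζ/√(1 − ζ²) = 2π × 0.07252/√(1 − 0.00526) = 0.4569.
After n cycles, x_n/x₀ = e^(−nδ), so x_4 = 27.7 × e^(−4 × 0.4569) = 27.7 × 0.1608 = 4.454 mm.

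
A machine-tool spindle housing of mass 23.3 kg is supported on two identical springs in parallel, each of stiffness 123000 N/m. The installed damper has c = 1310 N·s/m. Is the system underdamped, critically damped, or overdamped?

underdamped

Parallel springs add: k_eq = 2 × 123000 = 246000 N/m.
c_c = 2√(k_eq·m) = 4788 N·s/m; ζ = c/c_c = 1310/4788 = 0.274.
Since ζ < 1 the system is underdamped.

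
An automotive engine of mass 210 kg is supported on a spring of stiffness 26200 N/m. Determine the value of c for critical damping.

4690 N·s/m

c_c = 2√(k·m) = 2√(26200 × 210) = 2 × 2346 = 4691 N·s/m.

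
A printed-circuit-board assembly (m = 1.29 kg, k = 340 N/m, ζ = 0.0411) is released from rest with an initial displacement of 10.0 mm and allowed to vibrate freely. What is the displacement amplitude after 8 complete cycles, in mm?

1.26 mm

Logarithmic decrement δ = 2πζ/√(1 − ζ²) = 2π × 0.04110/√(1 − 0.00169) = 0.2585.
After n cycles, x_n/x₀ = e^(−nδ), so x_8 = 10.0 × e^(−8 × 0.2585) = 10.0 × 0.1265 = 1.265 mm.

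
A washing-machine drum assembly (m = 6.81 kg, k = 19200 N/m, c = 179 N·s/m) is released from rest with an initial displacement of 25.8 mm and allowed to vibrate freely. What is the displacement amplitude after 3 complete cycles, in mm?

0.209 mm

ζ = c/(2√(km)) = 179/(2√(19200 × 6.81)) = 179/723.2 = 0.2475.
Logarithmic decrement δ = 2πζ/√(1 − ζ²) = 2π × 0.2475/√(1 − 0.0613) = 1.605.
After n cycles, x_n/x₀ = e^(−nδ), so x_3 = 25.8 × e^(−3 × 1.605) = 25.8 × 0.008104 = 0.2091 mm.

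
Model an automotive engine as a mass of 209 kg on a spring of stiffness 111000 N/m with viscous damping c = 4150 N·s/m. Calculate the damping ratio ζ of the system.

0.431

ω_n = √(k/m) = √(111000/209) = 23.05 rad/s.
Critical damping c_c = 2√(k·m) = 2√(111000 × 209) = 9633 N·s/m, so ζ = c/c_c = 4150/9633 = 0.4308.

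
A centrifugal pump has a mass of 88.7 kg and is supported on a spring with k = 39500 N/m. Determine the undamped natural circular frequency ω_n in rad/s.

ω_n = √(k/m) = √(39500/88.7) = √445.3 = 21.10 rad/s.

21.1 rad/s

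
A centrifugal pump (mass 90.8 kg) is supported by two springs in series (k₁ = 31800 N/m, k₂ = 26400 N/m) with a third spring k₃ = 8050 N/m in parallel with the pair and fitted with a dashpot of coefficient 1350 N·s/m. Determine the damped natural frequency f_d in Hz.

2.21 Hz

Series pair: k_s = k₁k₂/(k₁+k₂) = (31800)(26400)/(31800 + 26400) = 14420 N/m. In parallel with k₃: k_eq = 14420 + 8050 = 22470 N/m.
ω_n = √(k_eq/m) = √(22470/90.8) = 15.73 rad/s.
Critical damping c_c = 2√(k_eq·m) = 2√(22470 × 90.8) = 2857 N·s/m, so ζ = c/c_c = 1350/2857 = 0.4725.
ω_d = ω_n√(1 − ζ²) = 15.73 × √(1 − 0.223) = 13.87 rad/s.
f_d = ω_d/(2π) = 2.207 Hz.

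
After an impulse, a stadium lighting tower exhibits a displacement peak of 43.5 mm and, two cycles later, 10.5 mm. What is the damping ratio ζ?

0.112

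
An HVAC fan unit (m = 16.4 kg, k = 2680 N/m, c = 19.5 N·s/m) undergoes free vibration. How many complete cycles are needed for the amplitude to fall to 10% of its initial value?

8 cycles

ζ = c/(2√(km)) = 19.5/(2√(2680 × 16.4)) = 19.5/419.3 = 0.04651.
Logarithmic decrement δ = 2πζ/√(1 − ζ²) = 2π × 0.04651/√(1 − 0.00216) = 0.2925.
x_n/x₀ = e^(−nδ) ≤ 0.1; take ln: n ≥ ln(1/0.1)/δ = 2.303/0.2925 = 7.871.
So 8 complete cycles are required.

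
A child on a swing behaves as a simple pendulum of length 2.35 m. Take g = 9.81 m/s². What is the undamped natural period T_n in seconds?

For a simple pendulum ω_n = √(g/L) = √(9.81/2.35) = √4.174 = 2.043 rad/s.
T_n = 2π/ω_n = 6.283/2.043 = 3.075 s.

3.08 s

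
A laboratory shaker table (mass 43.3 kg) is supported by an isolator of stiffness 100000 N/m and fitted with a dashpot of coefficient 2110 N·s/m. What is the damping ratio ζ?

0.507

ω_n = √(k/m) = √(100000/43.3) = 48.06 rad/s.
Critical damping c_c = 2√(k·m) = 2√(100000 × 43.3) = 4162 N·s/m, so ζ = c/c_c = 2110/4162 = 0.5070.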